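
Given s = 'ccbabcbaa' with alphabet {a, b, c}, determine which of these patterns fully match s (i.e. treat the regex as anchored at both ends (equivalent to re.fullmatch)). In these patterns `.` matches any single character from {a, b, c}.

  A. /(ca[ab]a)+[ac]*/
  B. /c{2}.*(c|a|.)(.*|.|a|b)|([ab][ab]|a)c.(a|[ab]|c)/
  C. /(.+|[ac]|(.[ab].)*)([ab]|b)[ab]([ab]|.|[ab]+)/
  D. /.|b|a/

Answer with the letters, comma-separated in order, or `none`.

A → no match — must start with 'ca'
B → match
C → match
D → no match

B, C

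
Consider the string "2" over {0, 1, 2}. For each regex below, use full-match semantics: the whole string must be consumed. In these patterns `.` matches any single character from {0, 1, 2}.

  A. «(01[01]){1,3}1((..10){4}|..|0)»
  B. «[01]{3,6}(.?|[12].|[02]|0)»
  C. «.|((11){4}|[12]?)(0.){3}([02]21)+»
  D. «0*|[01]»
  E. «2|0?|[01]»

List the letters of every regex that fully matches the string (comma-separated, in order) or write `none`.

A → no match — must start with "01"
B → no match
C → match
D → no match
E → match

C, E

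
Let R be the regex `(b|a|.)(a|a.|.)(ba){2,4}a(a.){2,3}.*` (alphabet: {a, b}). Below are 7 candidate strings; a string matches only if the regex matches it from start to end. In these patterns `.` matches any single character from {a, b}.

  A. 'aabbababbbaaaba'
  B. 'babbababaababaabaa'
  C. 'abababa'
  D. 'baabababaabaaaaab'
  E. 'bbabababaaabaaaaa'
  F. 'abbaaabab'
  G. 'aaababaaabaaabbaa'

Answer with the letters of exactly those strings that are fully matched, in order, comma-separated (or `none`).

A → no match
B → no match
C → no match
D → no match
E → no match
F → no match
G → match

G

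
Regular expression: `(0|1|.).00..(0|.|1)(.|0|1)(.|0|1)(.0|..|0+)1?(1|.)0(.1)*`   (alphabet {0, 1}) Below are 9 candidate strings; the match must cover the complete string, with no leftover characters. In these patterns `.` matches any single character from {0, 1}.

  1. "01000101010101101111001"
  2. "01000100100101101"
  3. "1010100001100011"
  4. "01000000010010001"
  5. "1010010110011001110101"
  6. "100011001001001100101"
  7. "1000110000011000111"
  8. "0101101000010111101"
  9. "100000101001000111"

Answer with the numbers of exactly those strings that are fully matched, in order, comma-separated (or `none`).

1 → no match
2 → match
3 → no match
4 → no match
5 → no match
6 → no match
7 → no match
8 → no match
9 → match

2, 9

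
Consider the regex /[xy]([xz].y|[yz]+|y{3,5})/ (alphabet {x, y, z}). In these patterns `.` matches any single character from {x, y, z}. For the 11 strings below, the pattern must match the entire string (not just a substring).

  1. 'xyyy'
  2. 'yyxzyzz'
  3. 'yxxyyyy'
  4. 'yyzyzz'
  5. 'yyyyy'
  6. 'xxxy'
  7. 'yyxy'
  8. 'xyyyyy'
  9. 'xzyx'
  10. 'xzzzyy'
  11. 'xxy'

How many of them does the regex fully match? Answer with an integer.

1 → match
2 → no match
3 → no match
4 → match
5 → match
6 → match
7 → no match
8 → match
9 → no match
10 → match
11 → no match
Total matched: 6

6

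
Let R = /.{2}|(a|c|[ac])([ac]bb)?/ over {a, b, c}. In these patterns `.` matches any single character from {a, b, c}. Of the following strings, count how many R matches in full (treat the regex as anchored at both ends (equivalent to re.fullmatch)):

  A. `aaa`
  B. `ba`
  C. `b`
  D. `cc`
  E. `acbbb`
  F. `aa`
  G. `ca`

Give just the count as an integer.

4

A → no match
B → match
C → no match
D → match
E → no match
F → match
G → match
Total matched: 4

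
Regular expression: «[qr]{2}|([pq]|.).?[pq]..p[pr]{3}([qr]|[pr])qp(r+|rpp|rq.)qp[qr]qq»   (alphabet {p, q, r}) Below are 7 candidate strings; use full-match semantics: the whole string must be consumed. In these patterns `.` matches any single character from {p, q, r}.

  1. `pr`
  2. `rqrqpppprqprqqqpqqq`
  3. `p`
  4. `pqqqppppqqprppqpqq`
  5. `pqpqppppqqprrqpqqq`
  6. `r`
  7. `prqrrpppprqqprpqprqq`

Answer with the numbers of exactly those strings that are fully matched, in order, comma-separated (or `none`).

2, 5

1 → no match
2 → match
3 → no match
4 → no match
5 → match
6 → no match
7 → no match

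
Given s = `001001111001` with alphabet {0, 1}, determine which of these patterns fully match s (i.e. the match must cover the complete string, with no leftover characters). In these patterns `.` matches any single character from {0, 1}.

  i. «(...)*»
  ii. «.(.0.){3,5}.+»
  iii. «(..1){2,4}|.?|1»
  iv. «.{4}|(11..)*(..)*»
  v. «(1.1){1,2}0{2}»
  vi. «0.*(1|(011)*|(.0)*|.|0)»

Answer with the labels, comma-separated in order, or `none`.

i → match
ii → no match
iii → match
iv → match
v → no match — must start with `1`
vi → match

i, iii, iv, vi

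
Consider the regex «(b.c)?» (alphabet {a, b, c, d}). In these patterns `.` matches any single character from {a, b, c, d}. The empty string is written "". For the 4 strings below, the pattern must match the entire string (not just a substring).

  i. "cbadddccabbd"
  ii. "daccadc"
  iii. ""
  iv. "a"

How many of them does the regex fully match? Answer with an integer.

1

i → no match
ii → no match
iii → match
iv → no match
Total matched: 1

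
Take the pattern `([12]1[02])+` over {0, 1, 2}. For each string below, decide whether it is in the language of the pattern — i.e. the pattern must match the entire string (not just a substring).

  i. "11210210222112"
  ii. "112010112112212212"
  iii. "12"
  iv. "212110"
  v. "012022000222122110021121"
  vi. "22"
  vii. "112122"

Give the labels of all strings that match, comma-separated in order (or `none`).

iv

i → no match
ii → no match
iii → no match
iv → match
v → no match
vi → no match
vii → no match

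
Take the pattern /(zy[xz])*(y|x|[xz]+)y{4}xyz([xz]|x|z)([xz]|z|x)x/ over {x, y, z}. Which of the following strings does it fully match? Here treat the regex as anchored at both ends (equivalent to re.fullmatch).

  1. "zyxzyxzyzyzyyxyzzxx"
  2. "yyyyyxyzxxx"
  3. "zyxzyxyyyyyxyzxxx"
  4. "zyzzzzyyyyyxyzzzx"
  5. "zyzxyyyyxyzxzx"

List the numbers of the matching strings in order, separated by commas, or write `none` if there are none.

2, 3, 5

1 → no match
2 → match
3 → match
4 → no match
5 → match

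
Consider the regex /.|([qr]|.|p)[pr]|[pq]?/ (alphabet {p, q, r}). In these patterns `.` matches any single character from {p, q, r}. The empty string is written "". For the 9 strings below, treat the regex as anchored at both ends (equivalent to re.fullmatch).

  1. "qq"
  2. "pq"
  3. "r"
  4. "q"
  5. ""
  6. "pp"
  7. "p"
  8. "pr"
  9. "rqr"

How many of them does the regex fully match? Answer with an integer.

6

1 → no match
2 → no match
3 → match
4 → match
5 → match
6 → match
7 → match
8 → match
9 → no match
Total matched: 6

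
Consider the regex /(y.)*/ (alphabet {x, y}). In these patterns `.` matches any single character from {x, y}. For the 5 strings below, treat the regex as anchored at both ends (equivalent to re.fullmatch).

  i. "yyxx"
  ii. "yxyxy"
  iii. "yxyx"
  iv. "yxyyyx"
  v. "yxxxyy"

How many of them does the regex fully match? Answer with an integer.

2

i → no match
ii → no match
iii → match
iv → match
v → no match
Total matched: 2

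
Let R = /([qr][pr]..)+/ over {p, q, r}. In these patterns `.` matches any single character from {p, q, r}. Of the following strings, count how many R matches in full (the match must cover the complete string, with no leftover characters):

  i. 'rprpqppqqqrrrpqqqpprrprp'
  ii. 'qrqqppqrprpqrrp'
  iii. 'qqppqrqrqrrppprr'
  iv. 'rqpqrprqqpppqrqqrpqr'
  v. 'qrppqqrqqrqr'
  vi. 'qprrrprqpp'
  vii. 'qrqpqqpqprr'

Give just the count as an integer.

i → no match
ii → no match
iii → no match
iv → no match
v → no match
vi → no match
vii → no match
Total matched: 0

0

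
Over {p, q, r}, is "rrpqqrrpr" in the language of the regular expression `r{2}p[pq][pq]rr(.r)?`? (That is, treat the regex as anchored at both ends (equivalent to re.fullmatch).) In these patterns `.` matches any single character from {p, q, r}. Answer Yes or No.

Yes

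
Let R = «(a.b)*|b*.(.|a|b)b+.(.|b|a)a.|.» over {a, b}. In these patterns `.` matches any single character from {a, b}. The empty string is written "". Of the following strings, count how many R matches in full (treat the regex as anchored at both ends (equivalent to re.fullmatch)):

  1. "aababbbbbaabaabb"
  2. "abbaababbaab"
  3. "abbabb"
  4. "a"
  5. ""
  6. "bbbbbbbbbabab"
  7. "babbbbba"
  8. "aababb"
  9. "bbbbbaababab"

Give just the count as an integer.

1 → no match
2 → match
3 → match
4 → match
5 → match
6 → match
7 → no match
8 → match
9 → match
Total matched: 7

7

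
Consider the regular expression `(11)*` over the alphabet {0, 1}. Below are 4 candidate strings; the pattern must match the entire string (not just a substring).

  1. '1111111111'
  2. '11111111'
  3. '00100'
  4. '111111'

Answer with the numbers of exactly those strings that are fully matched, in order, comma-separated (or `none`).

1 → match
2 → match
3 → no match
4 → match

1, 2, 4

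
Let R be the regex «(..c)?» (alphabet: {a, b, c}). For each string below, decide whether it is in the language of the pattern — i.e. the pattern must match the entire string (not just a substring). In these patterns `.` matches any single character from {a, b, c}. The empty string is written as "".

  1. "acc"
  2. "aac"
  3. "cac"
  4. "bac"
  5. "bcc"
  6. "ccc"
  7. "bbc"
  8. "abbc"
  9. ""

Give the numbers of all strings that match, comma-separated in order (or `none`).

1 → match
2 → match
3 → match
4 → match
5 → match
6 → match
7 → match
8 → no match
9 → match

1, 2, 3, 4, 5, 6, 7, 9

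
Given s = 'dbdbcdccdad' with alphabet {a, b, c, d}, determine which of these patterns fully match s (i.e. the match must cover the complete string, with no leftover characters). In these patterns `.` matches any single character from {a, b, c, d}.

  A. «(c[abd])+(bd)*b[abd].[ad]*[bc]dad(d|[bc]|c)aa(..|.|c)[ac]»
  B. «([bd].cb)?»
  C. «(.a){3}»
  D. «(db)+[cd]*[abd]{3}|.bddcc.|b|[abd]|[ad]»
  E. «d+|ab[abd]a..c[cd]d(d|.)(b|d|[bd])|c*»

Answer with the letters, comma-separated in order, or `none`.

A → no match — must start with 'c'
B → no match
C → no match — must end with 'a'
D → match
E → no match

D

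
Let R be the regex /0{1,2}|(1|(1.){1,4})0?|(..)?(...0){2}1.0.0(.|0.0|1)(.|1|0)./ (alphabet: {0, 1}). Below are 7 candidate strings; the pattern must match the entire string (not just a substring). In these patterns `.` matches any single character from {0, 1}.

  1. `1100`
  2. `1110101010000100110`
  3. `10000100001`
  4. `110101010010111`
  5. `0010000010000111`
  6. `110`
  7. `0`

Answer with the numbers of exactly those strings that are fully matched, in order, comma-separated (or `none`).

1 → no match
2 → no match
3 → no match
4 → no match
5 → match
6 → match
7 → match

5, 6, 7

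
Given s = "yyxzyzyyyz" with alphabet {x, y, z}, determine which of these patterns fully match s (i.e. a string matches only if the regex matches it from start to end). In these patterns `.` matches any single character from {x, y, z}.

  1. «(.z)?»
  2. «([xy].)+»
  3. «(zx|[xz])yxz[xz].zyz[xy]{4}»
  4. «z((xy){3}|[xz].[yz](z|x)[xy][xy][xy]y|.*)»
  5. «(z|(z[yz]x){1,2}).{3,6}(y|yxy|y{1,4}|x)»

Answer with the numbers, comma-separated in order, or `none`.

2

1 → no match
2 → match
3 → no match
4 → no match — must start with "z"
5 → no match — must start with "z"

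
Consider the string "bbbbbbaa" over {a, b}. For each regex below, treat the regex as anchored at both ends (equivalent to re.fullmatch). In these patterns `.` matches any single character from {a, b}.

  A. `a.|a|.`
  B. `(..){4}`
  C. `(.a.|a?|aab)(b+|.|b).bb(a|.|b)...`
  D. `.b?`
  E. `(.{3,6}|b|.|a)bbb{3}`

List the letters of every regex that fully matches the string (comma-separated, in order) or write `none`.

B, C

A → no match
B → match
C → match
D → no match
E → no match — must end with "b"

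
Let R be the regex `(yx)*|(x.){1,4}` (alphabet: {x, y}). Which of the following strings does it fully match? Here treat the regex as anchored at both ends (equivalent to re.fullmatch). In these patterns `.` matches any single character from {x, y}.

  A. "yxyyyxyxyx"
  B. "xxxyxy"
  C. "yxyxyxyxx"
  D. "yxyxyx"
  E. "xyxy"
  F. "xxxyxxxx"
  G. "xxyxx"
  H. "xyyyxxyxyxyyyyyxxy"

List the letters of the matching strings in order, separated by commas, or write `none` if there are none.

A → no match
B → match
C → no match
D → match
E → match
F → match
G → no match
H → no match

B, D, E, F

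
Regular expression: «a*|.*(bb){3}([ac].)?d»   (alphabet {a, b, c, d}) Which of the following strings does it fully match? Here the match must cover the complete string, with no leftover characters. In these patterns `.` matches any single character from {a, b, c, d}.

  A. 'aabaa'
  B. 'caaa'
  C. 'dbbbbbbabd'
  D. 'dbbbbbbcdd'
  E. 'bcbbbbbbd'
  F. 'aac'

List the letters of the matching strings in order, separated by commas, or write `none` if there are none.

A → no match
B → no match
C → match
D → match
E → match
F → no match

C, D, E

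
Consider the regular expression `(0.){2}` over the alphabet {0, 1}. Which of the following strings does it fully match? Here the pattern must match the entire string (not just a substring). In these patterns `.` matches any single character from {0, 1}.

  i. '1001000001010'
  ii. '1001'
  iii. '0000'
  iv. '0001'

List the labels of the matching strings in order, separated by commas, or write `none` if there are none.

i → no match — must start with '0'
ii → no match — must start with '0'
iii → match
iv → match

iii, iv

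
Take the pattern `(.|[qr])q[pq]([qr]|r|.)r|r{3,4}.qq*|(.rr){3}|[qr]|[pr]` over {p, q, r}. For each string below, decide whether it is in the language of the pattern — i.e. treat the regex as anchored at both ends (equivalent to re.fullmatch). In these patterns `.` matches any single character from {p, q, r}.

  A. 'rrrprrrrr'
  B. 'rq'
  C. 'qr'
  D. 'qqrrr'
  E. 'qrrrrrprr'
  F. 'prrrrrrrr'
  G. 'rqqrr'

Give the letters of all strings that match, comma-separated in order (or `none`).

A → match
B → no match
C → no match
D → no match
E → match
F → match
G → match

A, E, F, G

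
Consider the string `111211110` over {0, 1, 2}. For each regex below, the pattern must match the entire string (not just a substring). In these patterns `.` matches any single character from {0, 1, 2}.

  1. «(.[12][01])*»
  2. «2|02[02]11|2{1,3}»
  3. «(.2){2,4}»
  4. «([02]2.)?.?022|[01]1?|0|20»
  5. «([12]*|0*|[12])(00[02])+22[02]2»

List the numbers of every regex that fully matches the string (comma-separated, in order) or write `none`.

1 → match
2 → no match
3 → no match — must end with `2`
4 → no match
5 → no match — must end with `2`

1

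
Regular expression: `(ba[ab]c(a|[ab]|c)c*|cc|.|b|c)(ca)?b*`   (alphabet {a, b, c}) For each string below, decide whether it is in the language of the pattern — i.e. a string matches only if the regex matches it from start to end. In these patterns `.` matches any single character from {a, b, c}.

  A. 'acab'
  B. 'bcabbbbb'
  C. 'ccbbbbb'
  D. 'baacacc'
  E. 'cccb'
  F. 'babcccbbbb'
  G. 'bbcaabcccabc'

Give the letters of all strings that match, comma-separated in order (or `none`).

A, B, C, D, F

A. 'acab' → match
B. 'bcabbbbb' → match
C. 'ccbbbbb' → match
D. 'baacacc' → match
E. 'cccb' → no match
F. 'babcccbbbb' → match
G. 'bbcaabcccabc' → no match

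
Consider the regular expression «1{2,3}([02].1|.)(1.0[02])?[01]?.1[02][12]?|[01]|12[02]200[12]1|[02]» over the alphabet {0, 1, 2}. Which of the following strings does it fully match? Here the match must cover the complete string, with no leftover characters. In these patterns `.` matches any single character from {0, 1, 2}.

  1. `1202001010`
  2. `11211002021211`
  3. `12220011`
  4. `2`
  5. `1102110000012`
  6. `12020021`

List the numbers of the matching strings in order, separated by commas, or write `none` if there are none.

1 → no match
2 → no match
3 → match
4 → match
5 → match
6 → match

3, 4, 5, 6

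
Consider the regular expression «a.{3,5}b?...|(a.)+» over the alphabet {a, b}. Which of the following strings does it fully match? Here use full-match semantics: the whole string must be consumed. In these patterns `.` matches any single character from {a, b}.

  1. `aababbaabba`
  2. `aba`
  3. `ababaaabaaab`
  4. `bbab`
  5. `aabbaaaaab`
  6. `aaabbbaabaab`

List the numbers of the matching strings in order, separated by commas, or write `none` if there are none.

1 → no match
2 → no match
3 → match
4 → no match — must start with `a`
5 → no match
6 → no match

3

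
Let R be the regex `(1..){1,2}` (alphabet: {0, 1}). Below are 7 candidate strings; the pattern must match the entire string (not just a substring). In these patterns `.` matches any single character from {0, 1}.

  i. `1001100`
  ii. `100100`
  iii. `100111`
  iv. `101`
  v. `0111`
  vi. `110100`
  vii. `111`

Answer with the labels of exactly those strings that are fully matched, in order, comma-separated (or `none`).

i → no match
ii → match
iii → match
iv → match
v → no match — must start with `1`
vi → match
vii → match

ii, iii, iv, vi, vii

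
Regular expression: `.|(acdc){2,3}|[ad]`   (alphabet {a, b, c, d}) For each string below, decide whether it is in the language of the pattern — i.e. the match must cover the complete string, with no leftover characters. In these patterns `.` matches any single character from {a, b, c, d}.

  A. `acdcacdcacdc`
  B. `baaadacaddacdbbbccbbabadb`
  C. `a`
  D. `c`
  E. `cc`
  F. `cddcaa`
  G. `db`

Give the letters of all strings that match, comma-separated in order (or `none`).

A, C, D

A → match
B → no match
C → match
D → match
E → no match
F → no match
G → no match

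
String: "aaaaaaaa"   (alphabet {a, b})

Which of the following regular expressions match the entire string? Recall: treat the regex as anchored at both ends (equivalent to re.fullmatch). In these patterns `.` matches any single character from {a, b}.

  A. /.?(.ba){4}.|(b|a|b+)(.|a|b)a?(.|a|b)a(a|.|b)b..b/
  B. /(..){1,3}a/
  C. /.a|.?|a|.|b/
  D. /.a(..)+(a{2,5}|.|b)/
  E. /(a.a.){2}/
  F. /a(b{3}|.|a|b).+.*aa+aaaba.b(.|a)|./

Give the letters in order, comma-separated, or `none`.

D, E

A → no match
B → no match
C → no match
D → match
E → match
F → no match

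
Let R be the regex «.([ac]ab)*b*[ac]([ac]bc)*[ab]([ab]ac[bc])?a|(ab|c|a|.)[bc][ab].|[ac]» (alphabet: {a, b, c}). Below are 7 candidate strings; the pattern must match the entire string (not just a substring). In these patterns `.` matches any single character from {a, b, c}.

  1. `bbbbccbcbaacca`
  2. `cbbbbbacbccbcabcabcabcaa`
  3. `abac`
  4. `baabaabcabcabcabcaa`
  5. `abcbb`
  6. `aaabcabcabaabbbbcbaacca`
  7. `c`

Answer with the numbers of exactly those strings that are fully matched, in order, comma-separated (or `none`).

1, 2, 3, 4, 5, 6, 7

1 → match
2 → match
3. `abac` → match
4 → match
5. `abcbb` → match
6 → match
7. `c` → match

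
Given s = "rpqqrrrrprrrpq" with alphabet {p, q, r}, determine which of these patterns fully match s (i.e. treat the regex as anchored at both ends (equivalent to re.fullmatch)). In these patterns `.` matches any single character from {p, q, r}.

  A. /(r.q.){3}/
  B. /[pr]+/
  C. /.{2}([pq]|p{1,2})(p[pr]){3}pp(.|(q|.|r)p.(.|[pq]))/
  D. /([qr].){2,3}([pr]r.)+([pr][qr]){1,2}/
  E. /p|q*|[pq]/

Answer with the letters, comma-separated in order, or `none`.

A → no match
B → no match
C → no match
D → match
E → no match

D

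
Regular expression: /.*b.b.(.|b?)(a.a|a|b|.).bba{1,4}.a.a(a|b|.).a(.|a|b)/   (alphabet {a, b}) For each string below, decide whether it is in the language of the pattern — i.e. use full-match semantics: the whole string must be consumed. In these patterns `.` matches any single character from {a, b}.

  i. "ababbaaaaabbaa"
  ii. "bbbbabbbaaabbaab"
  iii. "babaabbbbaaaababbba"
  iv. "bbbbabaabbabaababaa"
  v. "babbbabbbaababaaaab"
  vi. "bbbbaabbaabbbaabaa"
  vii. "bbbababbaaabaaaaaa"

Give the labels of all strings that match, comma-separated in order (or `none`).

v

i → no match
ii → no match
iii → no match
iv → no match
v → match
vi → no match
vii → no match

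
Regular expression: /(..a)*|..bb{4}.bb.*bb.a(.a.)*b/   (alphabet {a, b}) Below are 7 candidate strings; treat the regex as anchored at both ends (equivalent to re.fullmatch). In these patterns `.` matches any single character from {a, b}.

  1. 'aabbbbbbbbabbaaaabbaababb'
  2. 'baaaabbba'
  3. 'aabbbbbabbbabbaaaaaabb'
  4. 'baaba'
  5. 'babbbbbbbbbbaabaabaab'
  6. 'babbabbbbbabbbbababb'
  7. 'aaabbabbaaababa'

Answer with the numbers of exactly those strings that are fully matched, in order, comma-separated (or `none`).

1 → match
2 → no match
3 → no match
4 → no match
5 → match
6 → no match
7 → no match

1, 5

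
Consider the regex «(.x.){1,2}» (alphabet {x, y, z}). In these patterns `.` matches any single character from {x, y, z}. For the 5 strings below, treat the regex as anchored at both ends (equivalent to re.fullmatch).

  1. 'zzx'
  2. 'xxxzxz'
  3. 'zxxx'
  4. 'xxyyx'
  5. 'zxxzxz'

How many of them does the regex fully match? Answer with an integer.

1 → no match
2 → match
3 → no match
4 → no match
5 → match
Total matched: 2

2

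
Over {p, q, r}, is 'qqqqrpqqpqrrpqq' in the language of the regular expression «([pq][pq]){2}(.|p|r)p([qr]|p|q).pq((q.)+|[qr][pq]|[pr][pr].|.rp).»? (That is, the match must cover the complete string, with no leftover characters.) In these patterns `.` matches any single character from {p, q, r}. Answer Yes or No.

No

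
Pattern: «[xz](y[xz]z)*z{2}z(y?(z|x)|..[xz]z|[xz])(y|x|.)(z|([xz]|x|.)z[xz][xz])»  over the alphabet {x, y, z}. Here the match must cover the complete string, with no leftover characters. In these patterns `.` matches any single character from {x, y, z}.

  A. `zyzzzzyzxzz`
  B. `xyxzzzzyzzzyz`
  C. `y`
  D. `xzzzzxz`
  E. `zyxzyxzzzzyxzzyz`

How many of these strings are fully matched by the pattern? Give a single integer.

3

A → no match
B → match
C → no match
D → match
E → match
Total matched: 3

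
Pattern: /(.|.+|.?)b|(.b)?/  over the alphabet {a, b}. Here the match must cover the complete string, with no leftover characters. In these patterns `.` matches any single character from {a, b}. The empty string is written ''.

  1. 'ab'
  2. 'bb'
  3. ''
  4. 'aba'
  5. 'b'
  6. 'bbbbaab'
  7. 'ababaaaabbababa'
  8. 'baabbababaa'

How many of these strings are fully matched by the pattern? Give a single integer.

5

1 → match
2 → match
3 → match
4 → no match
5 → match
6 → match
7 → no match
8 → no match
Total matched: 5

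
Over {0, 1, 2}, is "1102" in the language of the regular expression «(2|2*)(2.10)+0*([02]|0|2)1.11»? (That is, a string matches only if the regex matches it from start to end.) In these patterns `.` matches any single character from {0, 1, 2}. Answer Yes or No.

No

Every match must end with "11", but "1102" does not.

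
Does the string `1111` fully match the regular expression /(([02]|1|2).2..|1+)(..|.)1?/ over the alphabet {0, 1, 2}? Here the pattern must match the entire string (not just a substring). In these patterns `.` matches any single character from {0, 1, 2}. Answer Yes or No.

Yes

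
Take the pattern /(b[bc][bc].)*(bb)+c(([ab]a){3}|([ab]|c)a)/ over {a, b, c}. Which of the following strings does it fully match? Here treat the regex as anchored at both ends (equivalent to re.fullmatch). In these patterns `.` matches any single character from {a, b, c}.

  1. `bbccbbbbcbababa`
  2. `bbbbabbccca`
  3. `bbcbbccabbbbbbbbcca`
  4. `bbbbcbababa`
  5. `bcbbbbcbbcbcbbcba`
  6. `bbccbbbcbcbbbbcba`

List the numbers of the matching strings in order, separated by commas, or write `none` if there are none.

1, 3, 4, 5, 6

1 → match
2 → no match
3 → match
4 → match
5 → match
6 → match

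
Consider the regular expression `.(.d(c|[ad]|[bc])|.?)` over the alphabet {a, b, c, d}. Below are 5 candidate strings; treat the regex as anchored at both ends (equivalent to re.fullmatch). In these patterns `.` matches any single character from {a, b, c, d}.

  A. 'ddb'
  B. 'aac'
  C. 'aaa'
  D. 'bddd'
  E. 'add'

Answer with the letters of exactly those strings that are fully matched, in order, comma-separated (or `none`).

A → no match
B → no match
C → no match
D → match
E → no match

D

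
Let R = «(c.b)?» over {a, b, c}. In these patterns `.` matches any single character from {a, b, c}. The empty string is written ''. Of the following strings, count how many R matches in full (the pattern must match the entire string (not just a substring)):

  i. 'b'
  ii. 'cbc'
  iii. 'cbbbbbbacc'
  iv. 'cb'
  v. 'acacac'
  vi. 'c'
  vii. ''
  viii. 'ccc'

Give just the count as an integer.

i → no match
ii → no match
iii → no match
iv → no match
v → no match
vi → no match
vii → match
viii → no match
Total matched: 1

1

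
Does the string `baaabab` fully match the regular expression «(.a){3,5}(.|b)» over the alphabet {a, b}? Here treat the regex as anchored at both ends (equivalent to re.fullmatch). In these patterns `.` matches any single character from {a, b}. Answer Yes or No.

Yes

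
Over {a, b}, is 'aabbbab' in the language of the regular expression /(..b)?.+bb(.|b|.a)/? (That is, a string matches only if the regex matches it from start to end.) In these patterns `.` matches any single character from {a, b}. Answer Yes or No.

No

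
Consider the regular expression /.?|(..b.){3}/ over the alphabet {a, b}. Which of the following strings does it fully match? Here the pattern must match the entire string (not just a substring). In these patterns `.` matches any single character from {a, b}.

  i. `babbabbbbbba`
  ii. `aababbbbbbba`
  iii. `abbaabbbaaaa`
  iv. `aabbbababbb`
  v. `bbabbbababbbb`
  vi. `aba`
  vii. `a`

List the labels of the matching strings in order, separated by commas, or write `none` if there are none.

i → match
ii → match
iii → no match
iv → no match
v → no match
vi → no match
vii → match

i, ii, vii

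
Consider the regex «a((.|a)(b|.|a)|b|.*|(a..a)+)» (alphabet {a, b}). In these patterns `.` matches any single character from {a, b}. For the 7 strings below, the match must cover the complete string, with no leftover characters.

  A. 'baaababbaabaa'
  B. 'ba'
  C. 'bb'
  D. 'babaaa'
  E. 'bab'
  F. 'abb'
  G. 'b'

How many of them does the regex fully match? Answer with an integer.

A → no match — must start with 'a'
B → no match — must start with 'a'
C → no match — must start with 'a'
D → no match — must start with 'a'
E → no match — must start with 'a'
F → match
G → no match — must start with 'a'
Total matched: 1

1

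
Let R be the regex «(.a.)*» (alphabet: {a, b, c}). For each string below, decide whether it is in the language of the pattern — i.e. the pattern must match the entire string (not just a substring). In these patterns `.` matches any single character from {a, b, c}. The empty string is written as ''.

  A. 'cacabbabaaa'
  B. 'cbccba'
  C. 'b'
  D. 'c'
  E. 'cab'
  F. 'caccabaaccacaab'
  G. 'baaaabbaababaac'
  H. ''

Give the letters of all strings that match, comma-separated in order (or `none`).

A → no match
B → no match
C → no match
D → no match
E → match
F → match
G → match
H → match

E, F, G, H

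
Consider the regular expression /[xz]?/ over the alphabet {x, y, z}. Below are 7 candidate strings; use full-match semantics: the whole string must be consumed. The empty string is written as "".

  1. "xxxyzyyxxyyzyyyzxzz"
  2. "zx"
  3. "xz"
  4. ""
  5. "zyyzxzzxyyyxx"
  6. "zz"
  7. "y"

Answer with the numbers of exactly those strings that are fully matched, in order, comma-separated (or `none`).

4

1 → no match
2. "zx" → no match
3. "xz" → no match
4. "" → match
5 → no match
6. "zz" → no match
7. "y" → no match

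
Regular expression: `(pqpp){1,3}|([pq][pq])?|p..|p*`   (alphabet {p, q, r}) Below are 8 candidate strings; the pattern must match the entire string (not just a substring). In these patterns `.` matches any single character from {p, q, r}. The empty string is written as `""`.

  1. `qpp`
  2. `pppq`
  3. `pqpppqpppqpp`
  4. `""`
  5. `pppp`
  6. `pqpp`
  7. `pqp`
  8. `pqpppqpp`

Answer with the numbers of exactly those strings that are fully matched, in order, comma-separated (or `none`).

3, 4, 5, 6, 7, 8

1 → no match
2 → no match
3 → match
4 → match
5 → match
6 → match
7 → match
8 → match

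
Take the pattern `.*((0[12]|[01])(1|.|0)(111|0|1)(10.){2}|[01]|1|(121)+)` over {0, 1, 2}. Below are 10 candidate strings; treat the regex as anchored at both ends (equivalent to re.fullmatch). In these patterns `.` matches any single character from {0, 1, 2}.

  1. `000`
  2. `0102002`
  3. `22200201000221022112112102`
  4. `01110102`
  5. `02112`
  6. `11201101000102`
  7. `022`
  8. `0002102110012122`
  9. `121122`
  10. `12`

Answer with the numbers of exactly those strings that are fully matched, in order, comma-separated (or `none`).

1 → match
2 → no match
3 → no match
4 → no match
5 → no match
6 → no match
7 → no match
8 → no match
9 → no match
10 → no match

1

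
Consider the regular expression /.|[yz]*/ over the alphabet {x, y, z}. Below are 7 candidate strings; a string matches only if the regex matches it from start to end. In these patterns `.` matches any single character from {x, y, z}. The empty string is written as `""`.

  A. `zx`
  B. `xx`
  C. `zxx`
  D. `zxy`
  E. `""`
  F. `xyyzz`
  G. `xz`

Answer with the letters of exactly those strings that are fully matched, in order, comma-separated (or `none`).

E

A → no match
B → no match
C → no match
D → no match
E → match
F → no match
G → no match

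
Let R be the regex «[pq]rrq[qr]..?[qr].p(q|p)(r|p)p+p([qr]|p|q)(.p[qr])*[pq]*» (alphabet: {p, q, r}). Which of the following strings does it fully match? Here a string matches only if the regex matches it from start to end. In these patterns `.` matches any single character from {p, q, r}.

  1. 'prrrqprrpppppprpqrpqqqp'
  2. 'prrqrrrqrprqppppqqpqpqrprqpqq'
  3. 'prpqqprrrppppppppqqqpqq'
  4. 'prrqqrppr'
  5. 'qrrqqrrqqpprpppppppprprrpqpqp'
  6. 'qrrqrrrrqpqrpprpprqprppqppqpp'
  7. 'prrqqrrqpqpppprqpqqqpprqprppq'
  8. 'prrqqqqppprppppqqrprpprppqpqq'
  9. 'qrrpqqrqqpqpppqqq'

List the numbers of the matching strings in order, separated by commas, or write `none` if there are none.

1 → no match
2 → no match
3 → no match
4 → no match
5 → match
6 → match
7 → no match
8 → no match
9 → no match

5, 6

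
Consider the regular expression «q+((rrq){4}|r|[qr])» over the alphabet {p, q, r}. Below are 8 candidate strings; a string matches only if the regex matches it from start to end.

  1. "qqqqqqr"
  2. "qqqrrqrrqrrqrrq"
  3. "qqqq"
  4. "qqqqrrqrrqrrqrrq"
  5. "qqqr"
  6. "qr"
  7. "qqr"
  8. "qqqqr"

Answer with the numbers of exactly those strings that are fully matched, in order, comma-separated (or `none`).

1, 2, 3, 4, 5, 6, 7, 8

1 → match
2 → match
3 → match
4 → match
5 → match
6 → match
7 → match
8 → match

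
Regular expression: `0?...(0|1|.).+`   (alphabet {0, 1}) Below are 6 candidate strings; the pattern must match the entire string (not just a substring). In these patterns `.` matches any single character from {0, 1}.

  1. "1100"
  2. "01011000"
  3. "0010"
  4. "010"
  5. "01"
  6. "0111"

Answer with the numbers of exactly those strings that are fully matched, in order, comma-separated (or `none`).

1. "1100" → no match
2. "01011000" → match
3. "0010" → no match
4. "010" → no match
5. "01" → no match
6. "0111" → no match

2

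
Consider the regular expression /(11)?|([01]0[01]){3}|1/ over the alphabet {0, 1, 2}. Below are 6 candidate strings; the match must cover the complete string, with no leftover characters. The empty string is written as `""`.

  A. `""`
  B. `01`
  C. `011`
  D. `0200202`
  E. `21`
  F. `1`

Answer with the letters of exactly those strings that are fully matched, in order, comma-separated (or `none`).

A → match
B → no match
C → no match
D → no match
E → no match
F → match

A, F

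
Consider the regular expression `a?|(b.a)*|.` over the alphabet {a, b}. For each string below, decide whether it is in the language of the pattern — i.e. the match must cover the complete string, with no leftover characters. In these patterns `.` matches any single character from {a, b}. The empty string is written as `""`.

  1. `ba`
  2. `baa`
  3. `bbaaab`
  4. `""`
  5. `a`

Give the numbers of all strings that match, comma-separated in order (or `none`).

2, 4, 5

1 → no match
2 → match
3 → no match
4 → match
5 → match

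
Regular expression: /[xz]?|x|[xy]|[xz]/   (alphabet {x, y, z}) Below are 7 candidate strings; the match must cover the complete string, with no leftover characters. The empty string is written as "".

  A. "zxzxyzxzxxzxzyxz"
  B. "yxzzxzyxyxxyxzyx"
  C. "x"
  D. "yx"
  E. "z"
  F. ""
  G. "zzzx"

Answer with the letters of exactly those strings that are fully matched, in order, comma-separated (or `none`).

A → no match
B → no match
C → match
D → no match
E → match
F → match
G → no match

C, E, F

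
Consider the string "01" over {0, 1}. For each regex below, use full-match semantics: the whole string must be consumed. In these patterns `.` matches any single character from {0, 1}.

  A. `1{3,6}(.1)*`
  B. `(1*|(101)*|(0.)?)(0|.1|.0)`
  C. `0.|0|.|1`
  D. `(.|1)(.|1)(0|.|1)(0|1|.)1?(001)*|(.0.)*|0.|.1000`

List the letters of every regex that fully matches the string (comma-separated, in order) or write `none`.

B, C, D

A → no match — must start with "1"
B → match
C → match
D → match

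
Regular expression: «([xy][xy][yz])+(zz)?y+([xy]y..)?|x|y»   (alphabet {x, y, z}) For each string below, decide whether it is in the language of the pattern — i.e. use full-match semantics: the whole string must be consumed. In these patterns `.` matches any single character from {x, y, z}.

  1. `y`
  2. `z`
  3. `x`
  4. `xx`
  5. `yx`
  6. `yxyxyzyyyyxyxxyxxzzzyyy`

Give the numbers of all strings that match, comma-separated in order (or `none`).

1, 3, 6

1 → match
2 → no match
3 → match
4 → no match
5 → no match
6 → match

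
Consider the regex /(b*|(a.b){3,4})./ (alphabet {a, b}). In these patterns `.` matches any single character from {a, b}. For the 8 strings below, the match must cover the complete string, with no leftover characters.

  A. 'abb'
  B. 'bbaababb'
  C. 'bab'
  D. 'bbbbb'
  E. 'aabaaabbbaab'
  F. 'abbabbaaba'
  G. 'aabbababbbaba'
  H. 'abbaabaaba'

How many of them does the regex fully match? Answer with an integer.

A. 'abb' → no match
B. 'bbaababb' → no match
C. 'bab' → no match
D. 'bbbbb' → match
E. 'aabaaabbbaab' → no match
F. 'abbabbaaba' → match
G → no match
H. 'abbaabaaba' → match
Total matched: 3

3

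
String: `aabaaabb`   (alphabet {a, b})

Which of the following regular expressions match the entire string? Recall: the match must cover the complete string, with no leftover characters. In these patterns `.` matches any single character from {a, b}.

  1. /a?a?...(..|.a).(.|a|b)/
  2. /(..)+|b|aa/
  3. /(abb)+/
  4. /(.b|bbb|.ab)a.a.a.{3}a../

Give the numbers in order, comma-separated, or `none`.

1 → match
2 → match
3 → no match — must start with `abb`
4 → no match

1, 2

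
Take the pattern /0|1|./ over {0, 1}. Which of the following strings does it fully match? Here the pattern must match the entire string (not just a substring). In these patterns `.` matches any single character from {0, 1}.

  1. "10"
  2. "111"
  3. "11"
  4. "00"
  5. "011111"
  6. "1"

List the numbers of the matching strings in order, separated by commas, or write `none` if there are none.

1 → no match
2 → no match
3 → no match
4 → no match
5 → no match
6 → match

6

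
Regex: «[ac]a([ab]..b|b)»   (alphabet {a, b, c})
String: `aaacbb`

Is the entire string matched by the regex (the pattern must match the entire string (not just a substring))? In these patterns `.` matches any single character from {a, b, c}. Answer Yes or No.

Yes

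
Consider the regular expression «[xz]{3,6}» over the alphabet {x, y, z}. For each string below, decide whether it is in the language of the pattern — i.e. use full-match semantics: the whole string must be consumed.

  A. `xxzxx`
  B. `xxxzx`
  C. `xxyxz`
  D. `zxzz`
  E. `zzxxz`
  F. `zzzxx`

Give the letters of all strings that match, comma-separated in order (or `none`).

A → match
B → match
C → no match
D → match
E → match
F → match

A, B, D, E, F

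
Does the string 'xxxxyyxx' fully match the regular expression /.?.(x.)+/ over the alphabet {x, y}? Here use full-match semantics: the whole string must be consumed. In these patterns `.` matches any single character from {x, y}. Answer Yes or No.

No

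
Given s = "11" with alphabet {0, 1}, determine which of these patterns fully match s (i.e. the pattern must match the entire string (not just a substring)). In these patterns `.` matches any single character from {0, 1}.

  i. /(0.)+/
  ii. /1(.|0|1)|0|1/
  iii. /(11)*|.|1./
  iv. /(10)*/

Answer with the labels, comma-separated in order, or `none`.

i → no match — must start with "0"
ii → match
iii → match
iv → no match

ii, iii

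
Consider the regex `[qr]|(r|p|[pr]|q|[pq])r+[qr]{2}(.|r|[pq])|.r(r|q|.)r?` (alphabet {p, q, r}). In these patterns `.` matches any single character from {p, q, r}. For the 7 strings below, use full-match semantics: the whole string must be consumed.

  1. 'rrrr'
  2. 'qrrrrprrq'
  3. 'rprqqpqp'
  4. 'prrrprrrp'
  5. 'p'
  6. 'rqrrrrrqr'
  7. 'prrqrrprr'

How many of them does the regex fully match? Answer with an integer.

1 → match
2 → no match
3 → no match
4 → no match
5 → no match
6 → no match
7 → no match
Total matched: 1

1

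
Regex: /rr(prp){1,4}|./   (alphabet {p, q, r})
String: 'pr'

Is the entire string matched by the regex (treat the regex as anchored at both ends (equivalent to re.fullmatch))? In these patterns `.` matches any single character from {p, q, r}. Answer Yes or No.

No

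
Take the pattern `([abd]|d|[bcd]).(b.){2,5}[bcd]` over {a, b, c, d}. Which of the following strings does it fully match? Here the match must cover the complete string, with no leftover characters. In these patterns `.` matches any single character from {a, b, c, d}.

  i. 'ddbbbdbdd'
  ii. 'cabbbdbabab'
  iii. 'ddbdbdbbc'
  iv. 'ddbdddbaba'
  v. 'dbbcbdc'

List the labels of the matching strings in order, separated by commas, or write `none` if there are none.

i, ii, iii, v

i → match
ii → match
iii → match
iv → no match
v → match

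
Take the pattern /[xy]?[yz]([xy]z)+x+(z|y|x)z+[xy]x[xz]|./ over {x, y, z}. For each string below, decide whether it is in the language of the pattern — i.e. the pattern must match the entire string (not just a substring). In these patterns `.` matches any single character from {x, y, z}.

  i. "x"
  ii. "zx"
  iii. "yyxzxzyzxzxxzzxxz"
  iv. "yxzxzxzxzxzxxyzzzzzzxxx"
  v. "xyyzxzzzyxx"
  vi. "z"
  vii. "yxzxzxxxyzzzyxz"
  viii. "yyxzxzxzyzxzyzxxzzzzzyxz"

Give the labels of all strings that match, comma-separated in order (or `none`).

i → match
ii → no match
iii → match
iv → match
v → match
vi → match
vii → match
viii → match

i, iii, iv, v, vi, vii, viii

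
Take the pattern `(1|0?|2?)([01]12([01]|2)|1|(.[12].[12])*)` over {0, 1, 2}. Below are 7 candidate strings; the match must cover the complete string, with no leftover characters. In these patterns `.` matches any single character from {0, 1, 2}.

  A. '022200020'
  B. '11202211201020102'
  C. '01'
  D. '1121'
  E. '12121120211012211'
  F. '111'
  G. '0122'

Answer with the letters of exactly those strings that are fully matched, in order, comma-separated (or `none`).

B, C, D, E, G

A. '022200020' → no match
B → match
C. '01' → match
D. '1121' → match
E → match
F. '111' → no match
G. '0122' → match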